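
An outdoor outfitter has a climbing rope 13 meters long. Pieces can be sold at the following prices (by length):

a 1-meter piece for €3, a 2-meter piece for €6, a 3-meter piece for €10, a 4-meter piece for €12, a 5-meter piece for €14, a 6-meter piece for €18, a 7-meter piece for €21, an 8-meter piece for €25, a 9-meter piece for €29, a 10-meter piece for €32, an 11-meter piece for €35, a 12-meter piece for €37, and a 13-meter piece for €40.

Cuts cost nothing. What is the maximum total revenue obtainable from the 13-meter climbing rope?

Consider every possible first cut. r[k] is the best of p[i]+r[k−i] over all sellable i≤k.
r[1] = 3
r[2] = 6  (first piece 1, then r[1]=3)
r[3] = 10
r[4] = 13  (first piece 1, then r[3]=10)
r[5] = 16  (first piece 1, then r[4]=13)
r[6] = 20  (first piece 3, then r[3]=10)
r[7] = 23  (first piece 1, then r[6]=20)
r[8] = 26  (first piece 1, then r[7]=23)
r[9] = 30  (first piece 3, then r[6]=20)
r[10] = 33  (first piece 1, then r[9]=30)
r[11] = 36  (first piece 1, then r[10]=33)
r[12] = 40  (first piece 3, then r[9]=30)
r[13] = 43  (first piece 1, then r[12]=40)
One optimal cutting: 3 + 3 + 3 + 3 + 1 → €10 + €10 + €10 + €10 + €3 = €43.

43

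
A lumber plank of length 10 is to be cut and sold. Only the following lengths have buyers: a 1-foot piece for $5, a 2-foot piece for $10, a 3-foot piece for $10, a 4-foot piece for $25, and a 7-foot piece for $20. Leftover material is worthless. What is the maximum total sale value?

Build f[k] bottom-up: f[k] = max over allowed piece i of (p[i] + f[k−i]).
f[1] = 5
f[2] = 10  (first piece 1, then f[1]=5)
f[3] = 15  (first piece 1, then f[2]=10)
f[4] = 25
f[5] = 30  (first piece 1, then f[4]=25)
f[6] = 35  (first piece 1, then f[5]=30)
f[7] = 40  (first piece 1, then f[6]=35)
f[8] = 50  (first piece 4, then f[4]=25)
f[9] = 55  (first piece 1, then f[8]=50)
f[10] = 60  (first piece 1, then f[9]=55)
One optimal cutting: 4 + 4 + 1 + 1 → $60.

60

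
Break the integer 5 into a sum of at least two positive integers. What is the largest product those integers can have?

Fill g[k] for k=2..5: at each k try every first piece i and multiply by the better of (k−i) uncut or g[k−i].
g[2] = 1*max(1,0) = 1*1 = 1
g[3] = max(1*2, 2*1) = 2
g[4] = max(1*3, 2*2, 3*1) = 4
g[5] = max(1*4, 2*3, 3*2, 4*1) = 6
One optimal split: 3 + 2; product 3*2 = 6.

6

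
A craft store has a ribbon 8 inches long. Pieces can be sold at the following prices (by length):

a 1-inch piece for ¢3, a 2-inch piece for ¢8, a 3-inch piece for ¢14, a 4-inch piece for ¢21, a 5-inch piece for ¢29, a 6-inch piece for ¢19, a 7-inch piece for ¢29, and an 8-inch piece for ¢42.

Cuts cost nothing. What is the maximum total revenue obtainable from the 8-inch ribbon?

Let best[k] be the best obtainable value from length k. For each k, try every first piece i and keep the best of price[i] + best[k−i].
best[1] = 3
best[2] = 8
best[3] = 14
best[4] = 21
best[5] = 29
best[6] = 32  (first piece 1, then best[5]=29)
best[7] = 37  (first piece 2, then best[5]=29)
best[8] = 43  (first piece 3, then best[5]=29)
One optimal cutting: 5 + 3 → ¢29 + ¢14 = ¢43.

43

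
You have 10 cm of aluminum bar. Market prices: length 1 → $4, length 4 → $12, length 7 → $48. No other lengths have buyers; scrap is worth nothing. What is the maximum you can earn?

Consider every possible first cut. f[k] is the best of p[i]+f[k−i] over all sellable i≤k.
f[1] = 4
f[2] = 8  (first piece 1, then f[1]=4)
f[3] = 12  (first piece 1, then f[2]=8)
f[4] = 16  (first piece 1, then f[3]=12)
f[5] = 20  (first piece 1, then f[4]=16)
f[6] = 24  (first piece 1, then f[5]=20)
f[7] = 48
f[8] = 52  (first piece 1, then f[7]=48)
f[9] = 56  (first piece 1, then f[8]=52)
f[10] = 60  (first piece 1, then f[9]=56)
One optimal cutting: 7 + 1 + 1 + 1 → $60.

60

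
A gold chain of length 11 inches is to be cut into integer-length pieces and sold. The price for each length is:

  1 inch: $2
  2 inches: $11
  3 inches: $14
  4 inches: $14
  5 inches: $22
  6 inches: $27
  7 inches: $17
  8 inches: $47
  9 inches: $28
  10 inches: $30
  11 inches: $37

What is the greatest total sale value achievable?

Build best[k] bottom-up: best[k] = max over allowed piece i of (p[i] + best[k−i]).
best[1] = 2
best[2] = max(2+2, 11+0) = 11
best[3] = max(2+11, 11+2, 14+0) = 14
best[4] = max(2+14, 11+11, 14+2, 14+0) = 22
best[5] = max(2+22, 11+14, 14+11, 14+2, 22+0) = 25
best[6] = max(2+25, 11+22, 14+14, 14+11, 22+2, 27+0) = 33
best[7] = max(2+33, 11+25, 14+22, …, 27+2, 17+0) = 36
best[8] = max(2+36, 11+33, 14+25, …, 17+2, 47+0) = 47
best[9] = max(2+47, 11+36, 14+33, …, 47+2, 28+0) = 49
best[10] = max(2+49, 11+47, 14+36, …, 28+2, 30+0) = 58
best[11] = max(2+58, 11+49, 14+47, …, 30+2, 37+0) = 61
One optimal cutting: 8 + 3 → $47 + $14 = $61.

61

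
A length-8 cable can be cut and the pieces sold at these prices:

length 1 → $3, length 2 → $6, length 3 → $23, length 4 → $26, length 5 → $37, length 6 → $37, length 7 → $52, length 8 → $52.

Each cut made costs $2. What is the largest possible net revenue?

58

Let r[k] be the best obtainable value from length k. For each k, try every first piece i and keep the best of price[i] + r[k−i] minus the 2 cut fee when i<k.
r[1] = 3
r[2] = 6
r[3] = 23
r[4] = 26
r[5] = 37
r[6] = 44  (first piece 3, then r[3]=23)
r[7] = 52
r[8] = 58  (first piece 3, then r[5]=37)
One optimal plan: pieces 5 + 3 (1 cut) → $60 − $2 = $58.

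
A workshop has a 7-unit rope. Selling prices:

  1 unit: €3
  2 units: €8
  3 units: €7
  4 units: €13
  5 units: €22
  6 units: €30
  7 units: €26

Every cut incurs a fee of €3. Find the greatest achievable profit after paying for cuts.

30

Let net[k] be the best obtainable value from length k. For each k, try every first piece i and keep the best of price[i] + net[k−i] minus the 3 cut fee when i<k.
net[1] = 3
net[2] = max(3+3-3, 8+0) = 8
net[3] = max(3+8-3, 8+3-3, 7+0) = 8
net[4] = max(3+8-3, 8+8-3, 7+3-3, 13+0) = 13
net[5] = max(3+13-3, 8+8-3, 7+8-3, 13+3-3, 22+0) = 22
net[6] = max(3+22-3, 8+13-3, 7+8-3, 13+8-3, 22+3-3, 30+0) = 30
net[7] = max(3+30-3, 8+22-3, 7+13-3, …, 30+3-3, 26+0) = 30
One optimal plan: pieces 6 + 1 (1 cut) → €33 − €3 = €30.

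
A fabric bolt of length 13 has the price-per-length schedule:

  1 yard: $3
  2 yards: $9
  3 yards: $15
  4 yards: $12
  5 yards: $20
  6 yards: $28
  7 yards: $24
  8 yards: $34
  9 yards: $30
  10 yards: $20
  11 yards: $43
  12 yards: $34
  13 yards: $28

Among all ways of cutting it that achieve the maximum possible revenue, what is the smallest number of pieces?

Consider every possible first cut. r[k] is the best of p[i]+r[k−i] over all sellable i≤k.
r[1] = 3
r[2] = max(3+3, 9+0) = 9
r[3] = max(3+9, 9+3, 15+0) = 15
r[4] = max(3+15, 9+9, 15+3, 12+0) = 18
r[5] = max(3+18, 9+15, 15+9, 12+3, 20+0) = 24
r[6] = max(3+24, 9+18, 15+15, 12+9, 20+3, 28+0) = 30
r[7] = max(3+30, 9+24, 15+18, …, 28+3, 24+0) = 33
r[8] = max(3+33, 9+30, 15+24, …, 24+3, 34+0) = 39
r[9] = max(3+39, 9+33, 15+30, …, 34+3, 30+0) = 45
r[10] = max(3+45, 9+39, 15+33, …, 30+3, 20+0) = 48
r[11] = max(3+48, 9+45, 15+39, …, 20+3, 43+0) = 54
r[12] = max(3+54, 9+48, 15+45, …, 43+3, 34+0) = 60
r[13] = max(3+60, 9+54, 15+48, …, 34+3, 28+0) = 63
Maximum revenue is $63.
Now minimize piece count subject to staying optimal: for each k, pieces[k] = 1 + min over i with p[i]+r[k−i]=r[k] of pieces[k−i].
pieces[10] = 4
pieces[11] = 4
pieces[12] = 4
pieces[13] = 5

5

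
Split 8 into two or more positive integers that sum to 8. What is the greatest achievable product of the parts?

18

Define f[k] = max over 1≤i<k of i · max(k−i, f[k−i]); the inner max lets the remainder stay uncut if that's better.
f[2] = 1×max(1,0) = 1×1 = 1
f[3] = max(1×2, 2×1) = 2
f[4] = max(1×3, 2×2, 3×1) = 4
f[5] = max(1×4, 2×3, 3×2, 4×1) = 6
f[6] = max(1×6, 2×4, 3×3, 4×2, 5×1) = 9
f[7] = max(1×9, 2×6, 3×4, 4×3, 5×2, 6×1) = 12
f[8] = max(1×12, 2×9, 3×6, …, 6×2, 7×1) = 18
One optimal split: 3 + 3 + 2; product 3×3×2 = 18.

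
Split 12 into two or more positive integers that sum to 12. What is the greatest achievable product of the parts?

81

Fill g[k] for k=2..12: at each k try every first piece i and multiply by the better of (k−i) uncut or g[k−i].
g[2] = 1*max(1,0) = 1*1 = 1
g[3] = max(1*2, 2*1) = 2
g[4] = max(1*3, 2*2, 3*1) = 4
g[5] = max(1*4, 2*3, 3*2, 4*1) = 6
g[6] = max(1*6, 2*4, 3*3, 4*2, 5*1) = 9
g[7] = max(1*9, 2*6, 3*4, 4*3, 5*2, 6*1) = 12
g[8] = max(1*12, 2*9, 3*6, …, 6*2, 7*1) = 18
g[9] = max(1*18, 2*12, 3*9, …, 7*2, 8*1) = 27
g[10] = max(1*27, 2*18, 3*12, …, 8*2, 9*1) = 36
g[11] = max(1*36, 2*27, 3*18, …, 9*2, 10*1) = 54
g[12] = max(1*54, 2*36, 3*27, …, 10*2, 11*1) = 81
One optimal split: 3 + 3 + 3 + 3; product 3*3*3*3 = 81.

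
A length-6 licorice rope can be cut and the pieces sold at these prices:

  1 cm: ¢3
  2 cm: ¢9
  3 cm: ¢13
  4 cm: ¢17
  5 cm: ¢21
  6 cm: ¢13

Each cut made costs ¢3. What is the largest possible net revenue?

Build r[k] bottom-up: r[k] = max over allowed piece i of (p[i] + r[k−i]) − 3 per cut.
r[1] = 3
r[2] = max(3+3-3, 9+0) = 9
r[3] = max(3+9-3, 9+3-3, 13+0) = 13
r[4] = max(3+13-3, 9+9-3, 13+3-3, 17+0) = 17
r[5] = max(3+17-3, 9+13-3, 13+9-3, 17+3-3, 21+0) = 21
r[6] = max(3+21-3, 9+17-3, 13+13-3, 17+9-3, 21+3-3, 13+0) = 23
One optimal plan: pieces 4 + 2 (1 cut) → ¢26 − ¢3 = ¢23.

23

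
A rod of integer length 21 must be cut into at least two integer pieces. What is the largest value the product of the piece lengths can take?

Define f[k] = max over 1≤i<k of i · max(k−i, f[k−i]); the inner max lets the remainder stay uncut if that's better.
f[2] = 1*max(1,0) = 1*1 = 1
f[3] = 1*max(2,1) = 1*2 = 2
f[4] = 2*max(2,1) = 2*2 = 4
f[5] = 2*max(3,2) = 2*3 = 6
f[6] = 3*max(3,2) = 3*3 = 9
f[7] = 2*max(5,6) = 2*6 = 12
f[8] = 2*max(6,9) = 2*9 = 18
f[9] = 3*max(6,9) = 3*9 = 27
f[10] = 2*max(8,18) = 2*18 = 36
f[11] = 2*max(9,27) = 2*27 = 54
f[12] = 3*max(9,27) = 3*27 = 81
f[13] = 2*max(11,54) = 2*54 = 108
f[14] = 2*max(12,81) = 2*81 = 162
f[15] = 3*max(12,81) = 3*81 = 243
f[16] = 2*max(14,162) = 2*162 = 324
f[17] = 2*max(15,243) = 2*243 = 486
f[18] = 3*max(15,243) = 3*243 = 729
f[19] = 2*max(17,486) = 2*486 = 972
f[20] = 2*max(18,729) = 2*729 = 1458
f[21] = 3*max(18,729) = 3*729 = 2187
One optimal split: 3 + 3 + 3 + 3 + 3 + 3 + 3; product 3*3*3*3*3*3*3 = 2187.

2187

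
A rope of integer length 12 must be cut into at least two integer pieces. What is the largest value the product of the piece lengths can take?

81

Let P[k] be the best product for length k (with at least one cut). For each first piece i, the rest contributes max(k−i, P[k−i]).
P[2] = 1*max(1,0) = 1*1 = 1
P[3] = 1*max(2,1) = 1*2 = 2
P[4] = 2*max(2,1) = 2*2 = 4
P[5] = 2*max(3,2) = 2*3 = 6
P[6] = 3*max(3,2) = 3*3 = 9
P[7] = 2*max(5,6) = 2*6 = 12
P[8] = 2*max(6,9) = 2*9 = 18
P[9] = 3*max(6,9) = 3*9 = 27
P[10] = 2*max(8,18) = 2*18 = 36
P[11] = 2*max(9,27) = 2*27 = 54
P[12] = 3*max(9,27) = 3*27 = 81
One optimal split: 3 + 3 + 3 + 3; product 3*3*3*3 = 81.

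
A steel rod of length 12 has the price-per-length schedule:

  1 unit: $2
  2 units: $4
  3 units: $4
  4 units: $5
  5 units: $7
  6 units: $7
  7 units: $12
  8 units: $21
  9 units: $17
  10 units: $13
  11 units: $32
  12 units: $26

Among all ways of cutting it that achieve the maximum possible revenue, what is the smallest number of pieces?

Let r[k] be the best obtainable value from length k. For each k, try every first piece i and keep the best of price[i] + r[k−i].
r[1] = 2
r[2] = max(2+2, 4+0) = 4
r[3] = max(2+4, 4+2, 4+0) = 6
r[4] = max(2+6, 4+4, 4+2, 5+0) = 8
r[5] = max(2+8, 4+6, 4+4, 5+2, 7+0) = 10
r[6] = max(2+10, 4+8, 4+6, 5+4, 7+2, 7+0) = 12
r[7] = max(2+12, 4+10, 4+8, …, 7+2, 12+0) = 14
r[8] = max(2+14, 4+12, 4+10, …, 12+2, 21+0) = 21
r[9] = max(2+21, 4+14, 4+12, …, 21+2, 17+0) = 23
r[10] = max(2+23, 4+21, 4+14, …, 17+2, 13+0) = 25
r[11] = max(2+25, 4+23, 4+21, …, 13+2, 32+0) = 32
r[12] = max(2+32, 4+25, 4+23, …, 32+2, 26+0) = 34
Maximum revenue is $34.
Now minimize piece count subject to staying optimal: for each k, pieces[k] = 1 + min over i with p[i]+r[k−i]=r[k] of pieces[k−i].
pieces[9] = 2
pieces[10] = 2
pieces[11] = 1
pieces[12] = 2

2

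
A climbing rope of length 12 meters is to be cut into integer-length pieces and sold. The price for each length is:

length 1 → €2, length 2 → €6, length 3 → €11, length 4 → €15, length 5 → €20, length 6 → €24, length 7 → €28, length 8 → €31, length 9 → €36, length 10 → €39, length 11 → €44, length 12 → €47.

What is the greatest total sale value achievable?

Consider every possible first cut. R[k] is the best of p[i]+R[k−i] over all sellable i≤k.
R[1] = 2
R[2] = max(2+2, 6+0) = 6
R[3] = max(2+6, 6+2, 11+0) = 11
R[4] = max(2+11, 6+6, 11+2, 15+0) = 15
R[5] = max(2+15, 6+11, 11+6, 15+2, 20+0) = 20
R[6] = max(2+20, 6+15, 11+11, 15+6, 20+2, 24+0) = 24
R[7] = max(2+24, 6+20, 11+15, …, 24+2, 28+0) = 28
R[8] = max(2+28, 6+24, 11+20, …, 28+2, 31+0) = 31
R[9] = max(2+31, 6+28, 11+24, …, 31+2, 36+0) = 36
R[10] = max(2+36, 6+31, 11+28, …, 36+2, 39+0) = 40
R[11] = max(2+40, 6+36, 11+31, …, 39+2, 44+0) = 44
R[12] = max(2+44, 6+40, 11+36, …, 44+2, 47+0) = 48
One optimal cutting: 7 + 5 → €28 + €20 = €48.

48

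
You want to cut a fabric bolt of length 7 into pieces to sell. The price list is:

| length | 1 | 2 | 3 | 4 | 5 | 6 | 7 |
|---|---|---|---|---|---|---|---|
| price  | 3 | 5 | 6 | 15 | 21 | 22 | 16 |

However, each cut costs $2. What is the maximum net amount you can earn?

Consider every possible first cut. v[k] is the best of p[i]+v[k−i] over all sellable i≤k, charging 2 whenever i<k.
v[1] = 3
v[2] = max(3+3-2, 5+0) = 5
v[3] = max(3+5-2, 5+3-2, 6+0) = 6
v[4] = max(3+6-2, 5+5-2, 6+3-2, 15+0) = 15
v[5] = max(3+15-2, 5+6-2, 6+5-2, 15+3-2, 21+0) = 21
v[6] = max(3+21-2, 5+15-2, 6+6-2, 15+5-2, 21+3-2, 22+0) = 22
v[7] = max(3+22-2, 5+21-2, 6+15-2, …, 22+3-2, 16+0) = 24
One optimal plan: pieces 5 + 2 (1 cut) → $26 − $2 = $24.

24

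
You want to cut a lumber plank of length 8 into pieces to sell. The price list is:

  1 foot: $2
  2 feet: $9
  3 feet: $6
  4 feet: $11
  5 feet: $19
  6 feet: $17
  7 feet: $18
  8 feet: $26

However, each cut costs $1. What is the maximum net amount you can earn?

33

Consider every possible first cut. r[k] is the best of p[i]+r[k−i] over all sellable i≤k, charging 1 whenever i<k.
r[1] = 2
r[2] = max(2+2-1, 9+0) = 9
r[3] = max(2+9-1, 9+2-1, 6+0) = 10
r[4] = max(2+10-1, 9+9-1, 6+2-1, 11+0) = 17
r[5] = max(2+17-1, 9+10-1, 6+9-1, 11+2-1, 19+0) = 19
r[6] = max(2+19-1, 9+17-1, 6+10-1, 11+9-1, 19+2-1, 17+0) = 25
r[7] = max(2+25-1, 9+19-1, 6+17-1, …, 17+2-1, 18+0) = 27
r[8] = max(2+27-1, 9+25-1, 6+19-1, …, 18+2-1, 26+0) = 33
One optimal plan: pieces 2 + 2 + 2 + 2 (3 cuts) → $36 − $3 = $33.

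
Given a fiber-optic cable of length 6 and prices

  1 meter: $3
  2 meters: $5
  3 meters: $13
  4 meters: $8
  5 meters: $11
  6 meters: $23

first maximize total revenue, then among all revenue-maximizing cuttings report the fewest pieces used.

Let r[k] be the best obtainable value from length k. For each k, try every first piece i and keep the best of price[i] + r[k−i].
r[1] = 3
r[2] = max(3+3, 5+0) = 6
r[3] = max(3+6, 5+3, 13+0) = 13
r[4] = max(3+13, 5+6, 13+3, 8+0) = 16
r[5] = max(3+16, 5+13, 13+6, 8+3, 11+0) = 19
r[6] = max(3+19, 5+16, 13+13, 8+6, 11+3, 23+0) = 26
Maximum revenue is $26.
Now minimize piece count subject to staying optimal: for each k, pieces[k] = 1 + min over i with p[i]+r[k−i]=r[k] of pieces[k−i].
pieces[3] = 1
pieces[4] = 2
pieces[5] = 3
pieces[6] = 2

2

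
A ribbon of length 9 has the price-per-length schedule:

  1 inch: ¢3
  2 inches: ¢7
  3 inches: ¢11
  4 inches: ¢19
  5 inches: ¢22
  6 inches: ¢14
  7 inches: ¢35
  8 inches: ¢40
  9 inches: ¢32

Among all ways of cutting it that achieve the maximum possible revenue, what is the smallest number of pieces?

Let r[k] be the best obtainable value from length k. For each k, try every first piece i and keep the best of price[i] + r[k−i].
r[1] = 3
r[2] = max(3+3, 7+0) = 7
r[3] = max(3+7, 7+3, 11+0) = 11
r[4] = max(3+11, 7+7, 11+3, 19+0) = 19
r[5] = max(3+19, 7+11, 11+7, 19+3, 22+0) = 22
r[6] = max(3+22, 7+19, 11+11, 19+7, 22+3, 14+0) = 26
r[7] = max(3+26, 7+22, 11+19, …, 14+3, 35+0) = 35
r[8] = max(3+35, 7+26, 11+22, …, 35+3, 40+0) = 40
r[9] = max(3+40, 7+35, 11+26, …, 40+3, 32+0) = 43
Maximum revenue is ¢43.
Now minimize piece count subject to staying optimal: for each k, pieces[k] = 1 + min over i with p[i]+r[k−i]=r[k] of pieces[k−i].
pieces[6] = 2
pieces[7] = 1
pieces[8] = 1
pieces[9] = 2

2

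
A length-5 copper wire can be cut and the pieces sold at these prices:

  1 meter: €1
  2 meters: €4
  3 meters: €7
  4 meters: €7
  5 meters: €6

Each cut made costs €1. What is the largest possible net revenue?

10

Let v[k] be the best obtainable value from length k. For each k, try every first piece i and keep the best of price[i] + v[k−i] minus the 1 cut fee when i<k.
v[1] = 1
v[2] = max(1+1-1, 4+0) = 4
v[3] = max(1+4-1, 4+1-1, 7+0) = 7
v[4] = max(1+7-1, 4+4-1, 7+1-1, 7+0) = 7
v[5] = max(1+7-1, 4+7-1, 7+4-1, 7+1-1, 6+0) = 10
One optimal plan: pieces 3 + 2 (1 cut) → €11 − €1 = €10.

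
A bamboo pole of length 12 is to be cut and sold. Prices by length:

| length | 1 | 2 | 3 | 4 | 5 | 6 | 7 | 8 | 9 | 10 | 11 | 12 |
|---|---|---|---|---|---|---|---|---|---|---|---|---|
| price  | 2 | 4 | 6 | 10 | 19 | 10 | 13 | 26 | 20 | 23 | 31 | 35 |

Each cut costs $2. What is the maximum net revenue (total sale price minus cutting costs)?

38

Build net[k] bottom-up: net[k] = max over allowed piece i of (p[i] + net[k−i]) − 2 per cut.
net[1] = 2
net[2] = 4
net[3] = 6
net[4] = 10
net[5] = 19
net[6] = 19  (first piece 1, then net[5]=19)
net[7] = 21  (first piece 2, then net[5]=19)
net[8] = 26
net[9] = 27  (first piece 4, then net[5]=19)
net[10] = 36  (first piece 5, then net[5]=19)
net[11] = 36  (first piece 1, then net[10]=36)
net[12] = 38  (first piece 2, then net[10]=36)
One optimal plan: pieces 5 + 5 + 2 (2 cuts) → $42 − $4 = $38.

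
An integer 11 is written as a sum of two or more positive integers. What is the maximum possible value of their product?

54

Fill m[k] for k=2..11: at each k try every first piece i and multiply by the better of (k−i) uncut or m[k−i].
m[2] = 1×max(1,0) = 1×1 = 1
m[3] = 1×max(2,1) = 1×2 = 2
m[4] = 2×max(2,1) = 2×2 = 4
m[5] = 2×max(3,2) = 2×3 = 6
m[6] = 3×max(3,2) = 3×3 = 9
m[7] = 2×max(5,6) = 2×6 = 12
m[8] = 2×max(6,9) = 2×9 = 18
m[9] = 3×max(6,9) = 3×9 = 27
m[10] = 2×max(8,18) = 2×18 = 36
m[11] = 2×max(9,27) = 2×27 = 54
One optimal split: 3 + 3 + 3 + 2; product 3×3×3×2 = 54.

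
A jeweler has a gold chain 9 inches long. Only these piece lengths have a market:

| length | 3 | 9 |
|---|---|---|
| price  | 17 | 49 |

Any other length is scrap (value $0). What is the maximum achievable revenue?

Consider every possible first cut. best[k] is the best of p[i]+best[k−i] over all sellable i≤k.
best[1] = 0
best[2] = 0
best[3] = 17
best[4] = 17
best[5] = 17
best[6] = 34  (first piece 3, then best[3]=17)
best[7] = 34
best[8] = 34
best[9] = max(17+34, 49+0) = 51
One optimal cutting: 3 + 3 + 3 → $51.

51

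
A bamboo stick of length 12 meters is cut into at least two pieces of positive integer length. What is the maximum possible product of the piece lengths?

81

Let prod[k] be the best product for length k (with at least one cut). For each first piece i, the rest contributes max(k−i, prod[k−i]).
prod[2] = 1*max(1,0) = 1*1 = 1
prod[3] = 1*max(2,1) = 1*2 = 2
prod[4] = 2*max(2,1) = 2*2 = 4
prod[5] = 2*max(3,2) = 2*3 = 6
prod[6] = 3*max(3,2) = 3*3 = 9
prod[7] = 2*max(5,6) = 2*6 = 12
prod[8] = 2*max(6,9) = 2*9 = 18
prod[9] = 3*max(6,9) = 3*9 = 27
prod[10] = 2*max(8,18) = 2*18 = 36
prod[11] = 2*max(9,27) = 2*27 = 54
prod[12] = 3*max(9,27) = 3*27 = 81
One optimal split: 3 + 3 + 3 + 3; product 3*3*3*3 = 81.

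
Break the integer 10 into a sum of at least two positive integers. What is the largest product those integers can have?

36

Fill P[k] for k=2..10: at each k try every first piece i and multiply by the better of (k−i) uncut or P[k−i].
P[2] = 1·max(1,0) = 1·1 = 1
P[3] = max(1·2, 2·1) = 2
P[4] = max(1·3, 2·2, 3·1) = 4
P[5] = max(1·4, 2·3, 3·2, 4·1) = 6
P[6] = max(1·6, 2·4, 3·3, 4·2, 5·1) = 9
P[7] = max(1·9, 2·6, 3·4, 4·3, 5·2, 6·1) = 12
P[8] = max(1·12, 2·9, 3·6, …, 6·2, 7·1) = 18
P[9] = max(1·18, 2·12, 3·9, …, 7·2, 8·1) = 27
P[10] = max(1·27, 2·18, 3·12, …, 8·2, 9·1) = 36
One optimal split: 3 + 3 + 2 + 2; product 3·3·2·2 = 36.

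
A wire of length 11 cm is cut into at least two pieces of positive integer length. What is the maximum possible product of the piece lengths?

54

Let g[k] be the best product for length k (with at least one cut). For each first piece i, the rest contributes max(k−i, g[k−i]).
Small cases: g[2]=1, g[3]=2, g[4]=4.
g[5] = 2·max(3,2) = 2·3 = 6
g[6] = 3·max(3,2) = 3·3 = 9
g[7] = 2·max(5,6) = 2·6 = 12
g[8] = 2·max(6,9) = 2·9 = 18
g[9] = 3·max(6,9) = 3·9 = 27
g[10] = 2·max(8,18) = 2·18 = 36
g[11] = 2·max(9,27) = 2·27 = 54
One optimal split: 3 + 3 + 3 + 2; product 3·3·3·2 = 54.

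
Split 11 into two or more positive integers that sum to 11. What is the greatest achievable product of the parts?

54

Let g[k] be the best product for length k (with at least one cut). For each first piece i, the rest contributes max(k−i, g[k−i]).
Small cases: g[2]=1, g[3]=2.
g[4] = max(1×3, 2×2, 3×1) = 4
g[5] = max(1×4, 2×3, 3×2, 4×1) = 6
g[6] = max(1×6, 2×4, 3×3, 4×2, 5×1) = 9
g[7] = max(1×9, 2×6, 3×4, 4×3, 5×2, 6×1) = 12
g[8] = max(1×12, 2×9, 3×6, …, 6×2, 7×1) = 18
g[9] = max(1×18, 2×12, 3×9, …, 7×2, 8×1) = 27
g[10] = max(1×27, 2×18, 3×12, …, 8×2, 9×1) = 36
g[11] = max(1×36, 2×27, 3×18, …, 9×2, 10×1) = 54
One optimal split: 3 + 3 + 3 + 2; product 3×3×3×2 = 54.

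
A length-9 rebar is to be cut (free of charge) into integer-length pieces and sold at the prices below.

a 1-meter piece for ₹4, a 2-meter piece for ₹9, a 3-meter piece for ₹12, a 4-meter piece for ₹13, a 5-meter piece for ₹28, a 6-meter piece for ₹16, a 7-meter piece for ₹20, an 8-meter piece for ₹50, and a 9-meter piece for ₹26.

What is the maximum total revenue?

Build v[k] bottom-up: v[k] = max over allowed piece i of (p[i] + v[k−i]).
v[1] = 4
v[2] = max(4+4, 9+0) = 9
v[3] = max(4+9, 9+4, 12+0) = 13
v[4] = max(4+13, 9+9, 12+4, 13+0) = 18
v[5] = max(4+18, 9+13, 12+9, 13+4, 28+0) = 28
v[6] = max(4+28, 9+18, 12+13, 13+9, 28+4, 16+0) = 32
v[7] = max(4+32, 9+28, 12+18, …, 16+4, 20+0) = 37
v[8] = max(4+37, 9+32, 12+28, …, 20+4, 50+0) = 50
v[9] = max(4+50, 9+37, 12+32, …, 50+4, 26+0) = 54
One optimal cutting: 8 + 1 → ₹50 + ₹4 = ₹54.

54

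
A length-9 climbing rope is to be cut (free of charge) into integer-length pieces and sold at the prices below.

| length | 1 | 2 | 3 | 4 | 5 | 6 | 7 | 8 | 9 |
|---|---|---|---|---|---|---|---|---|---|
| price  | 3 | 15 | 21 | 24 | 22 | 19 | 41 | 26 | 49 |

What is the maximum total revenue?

66

Build v[k] bottom-up: v[k] = max over allowed piece i of (p[i] + v[k−i]).
v[1] = 3
v[2] = max(3+3, 15+0) = 15
v[3] = max(3+15, 15+3, 21+0) = 21
v[4] = max(3+21, 15+15, 21+3, 24+0) = 30
v[5] = max(3+30, 15+21, 21+15, 24+3, 22+0) = 36
v[6] = max(3+36, 15+30, 21+21, 24+15, 22+3, 19+0) = 45
v[7] = max(3+45, 15+36, 21+30, …, 19+3, 41+0) = 51
v[8] = max(3+51, 15+45, 21+36, …, 41+3, 26+0) = 60
v[9] = max(3+60, 15+51, 21+45, …, 26+3, 49+0) = 66
One optimal cutting: 3 + 2 + 2 + 2 → €21 + €15 + €15 + €15 = €66.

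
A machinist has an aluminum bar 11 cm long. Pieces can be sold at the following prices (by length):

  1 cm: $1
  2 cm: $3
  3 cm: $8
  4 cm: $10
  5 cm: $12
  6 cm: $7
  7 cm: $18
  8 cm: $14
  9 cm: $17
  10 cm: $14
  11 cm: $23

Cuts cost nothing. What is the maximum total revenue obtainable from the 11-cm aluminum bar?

28

Consider every possible first cut. v[k] is the best of p[i]+v[k−i] over all sellable i≤k.
v[1] = 1
v[2] = 3
v[3] = 8
v[4] = 10
v[5] = 12
v[6] = 16  (first piece 3, then v[3]=8)
v[7] = 18  (first piece 3, then v[4]=10)
v[8] = 20  (first piece 3, then v[5]=12)
v[9] = 24  (first piece 3, then v[6]=16)
v[10] = 26  (first piece 3, then v[7]=18)
v[11] = 28  (first piece 3, then v[8]=20)
One optimal cutting: 5 + 3 + 3 → $12 + $8 + $8 = $28.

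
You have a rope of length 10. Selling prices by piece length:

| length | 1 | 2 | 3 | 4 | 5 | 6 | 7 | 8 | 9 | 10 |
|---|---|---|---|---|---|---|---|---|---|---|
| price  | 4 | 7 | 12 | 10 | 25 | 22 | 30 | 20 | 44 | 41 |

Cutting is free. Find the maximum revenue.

50

Build r[k] bottom-up: r[k] = max over allowed piece i of (p[i] + r[k−i]).
r[1] = 4
r[2] = 8  (first piece 1, then r[1]=4)
r[3] = 12  (first piece 1, then r[2]=8)
r[4] = 16  (first piece 1, then r[3]=12)
r[5] = 25
r[6] = 29  (first piece 1, then r[5]=25)
r[7] = 33  (first piece 1, then r[6]=29)
r[8] = 37  (first piece 1, then r[7]=33)
r[9] = 44
r[10] = 50  (first piece 5, then r[5]=25)
One optimal cutting: 5 + 5 → $25 + $25 = $50.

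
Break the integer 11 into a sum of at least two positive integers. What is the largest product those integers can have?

Let P[k] be the best product for length k (with at least one cut). For each first piece i, the rest contributes max(k−i, P[k−i]).
P[2] = 1*max(1,0) = 1*1 = 1
P[3] = 1*max(2,1) = 1*2 = 2
P[4] = 2*max(2,1) = 2*2 = 4
P[5] = 2*max(3,2) = 2*3 = 6
P[6] = 3*max(3,2) = 3*3 = 9
P[7] = 2*max(5,6) = 2*6 = 12
P[8] = 2*max(6,9) = 2*9 = 18
P[9] = 3*max(6,9) = 3*9 = 27
P[10] = 2*max(8,18) = 2*18 = 36
P[11] = 2*max(9,27) = 2*27 = 54
One optimal split: 3 + 3 + 3 + 2; product 3*3*3*2 = 54.

54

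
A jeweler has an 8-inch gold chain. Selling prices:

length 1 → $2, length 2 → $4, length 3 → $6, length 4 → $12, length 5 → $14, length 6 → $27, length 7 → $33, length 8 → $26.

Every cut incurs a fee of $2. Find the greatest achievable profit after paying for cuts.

Let net[k] be the best obtainable value from length k. For each k, try every first piece i and keep the best of price[i] + net[k−i] minus the 2 cut fee when i<k.
net[1] = 2
net[2] = 4
net[3] = 6
net[4] = 12
net[5] = 14
net[6] = 27
net[7] = 33
net[8] = 33  (first piece 1, then net[7]=33)
One optimal plan: pieces 7 + 1 (1 cut) → $35 − $2 = $33.

33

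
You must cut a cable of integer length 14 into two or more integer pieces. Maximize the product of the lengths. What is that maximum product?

162

Define m[k] = max over 1≤i<k of i · max(k−i, m[k−i]); the inner max lets the remainder stay uncut if that's better.
m[2] = 1*max(1,0) = 1*1 = 1
m[3] = 1*max(2,1) = 1*2 = 2
m[4] = 2*max(2,1) = 2*2 = 4
m[5] = 2*max(3,2) = 2*3 = 6
m[6] = 3*max(3,2) = 3*3 = 9
m[7] = 2*max(5,6) = 2*6 = 12
m[8] = 2*max(6,9) = 2*9 = 18
m[9] = 3*max(6,9) = 3*9 = 27
m[10] = 2*max(8,18) = 2*18 = 36
m[11] = 2*max(9,27) = 2*27 = 54
m[12] = 3*max(9,27) = 3*27 = 81
m[13] = 2*max(11,54) = 2*54 = 108
m[14] = 2*max(12,81) = 2*81 = 162
One optimal split: 3 + 3 + 3 + 3 + 2; product 3*3*3*3*2 = 162.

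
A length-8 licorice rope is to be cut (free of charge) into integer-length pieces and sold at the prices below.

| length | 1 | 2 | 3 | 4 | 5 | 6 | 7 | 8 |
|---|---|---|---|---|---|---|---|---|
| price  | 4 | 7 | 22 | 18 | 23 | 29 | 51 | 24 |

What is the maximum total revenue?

Build R[k] bottom-up: R[k] = max over allowed piece i of (p[i] + R[k−i]).
R[1] = 4
R[2] = 8  (first piece 1, then R[1]=4)
R[3] = 22
R[4] = 26  (first piece 1, then R[3]=22)
R[5] = 30  (first piece 1, then R[4]=26)
R[6] = 44  (first piece 3, then R[3]=22)
R[7] = 51
R[8] = 55  (first piece 1, then R[7]=51)
One optimal cutting: 7 + 1 → ¢51 + ¢4 = ¢55.

55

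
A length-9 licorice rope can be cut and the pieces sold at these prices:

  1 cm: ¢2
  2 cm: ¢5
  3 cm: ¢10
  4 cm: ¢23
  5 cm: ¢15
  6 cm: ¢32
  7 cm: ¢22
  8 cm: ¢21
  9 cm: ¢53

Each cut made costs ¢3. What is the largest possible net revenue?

53

Consider every possible first cut. r[k] is the best of p[i]+r[k−i] over all sellable i≤k, charging 3 whenever i<k.
r[1] = 2
r[2] = max(2+2-3, 5+0) = 5
r[3] = max(2+5-3, 5+2-3, 10+0) = 10
r[4] = max(2+10-3, 5+5-3, 10+2-3, 23+0) = 23
r[5] = max(2+23-3, 5+10-3, 10+5-3, 23+2-3, 15+0) = 22
r[6] = max(2+22-3, 5+23-3, 10+10-3, 23+5-3, 15+2-3, 32+0) = 32
r[7] = max(2+32-3, 5+22-3, 10+23-3, …, 32+2-3, 22+0) = 31
r[8] = max(2+31-3, 5+32-3, 10+22-3, …, 22+2-3, 21+0) = 43
r[9] = max(2+43-3, 5+31-3, 10+32-3, …, 21+2-3, 53+0) = 53
Best is to make no cuts and sell whole for ¢53.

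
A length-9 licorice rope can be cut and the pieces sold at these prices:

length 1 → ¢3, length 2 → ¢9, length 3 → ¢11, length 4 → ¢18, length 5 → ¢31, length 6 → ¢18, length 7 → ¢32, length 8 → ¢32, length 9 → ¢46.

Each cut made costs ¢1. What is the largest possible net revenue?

48

Let net[k] be the best obtainable value from length k. For each k, try every first piece i and keep the best of price[i] + net[k−i] minus the 1 cut fee when i<k.
net[1] = 3
net[2] = max(3+3-1, 9+0) = 9
net[3] = max(3+9-1, 9+3-1, 11+0) = 11
net[4] = max(3+11-1, 9+9-1, 11+3-1, 18+0) = 18
net[5] = max(3+18-1, 9+11-1, 11+9-1, 18+3-1, 31+0) = 31
net[6] = max(3+31-1, 9+18-1, 11+11-1, 18+9-1, 31+3-1, 18+0) = 33
net[7] = max(3+33-1, 9+31-1, 11+18-1, …, 18+3-1, 32+0) = 39
net[8] = max(3+39-1, 9+33-1, 11+31-1, …, 32+3-1, 32+0) = 41
net[9] = max(3+41-1, 9+39-1, 11+33-1, …, 32+3-1, 46+0) = 48
One optimal plan: pieces 5 + 4 (1 cut) → ¢49 − ¢1 = ¢48.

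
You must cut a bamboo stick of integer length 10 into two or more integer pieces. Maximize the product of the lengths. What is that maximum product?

36

Let f[k] be the best product for length k (with at least one cut). For each first piece i, the rest contributes max(k−i, f[k−i]).
Small cases: f[2]=1, f[3]=2, f[4]=4.
f[5] = 2·max(3,2) = 2·3 = 6
f[6] = 3·max(3,2) = 3·3 = 9
f[7] = 2·max(5,6) = 2·6 = 12
f[8] = 2·max(6,9) = 2·9 = 18
f[9] = 3·max(6,9) = 3·9 = 27
f[10] = 2·max(8,18) = 2·18 = 36
One optimal split: 3 + 3 + 2 + 2; product 3·3·2·2 = 36.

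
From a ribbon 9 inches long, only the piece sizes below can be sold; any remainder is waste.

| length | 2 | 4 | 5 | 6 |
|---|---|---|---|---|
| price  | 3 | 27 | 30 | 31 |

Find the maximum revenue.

57

Let r[k] be the best obtainable value from length k. For each k, try every first piece i and keep the best of price[i] + r[k−i].
r[1] = 0
r[2] = 3
r[3] = 3
r[4] = 27
r[5] = 30
r[6] = 31
r[7] = 33  (first piece 2, then r[5]=30)
r[8] = 54  (first piece 4, then r[4]=27)
r[9] = 57  (first piece 4, then r[5]=30)
One optimal cutting: 5 + 4 → ¢57.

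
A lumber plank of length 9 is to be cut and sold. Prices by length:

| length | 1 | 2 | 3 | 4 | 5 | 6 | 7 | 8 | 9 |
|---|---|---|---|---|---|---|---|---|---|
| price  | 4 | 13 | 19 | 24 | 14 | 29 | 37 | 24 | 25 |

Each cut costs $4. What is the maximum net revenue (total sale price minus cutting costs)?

49

Let r[k] be the best obtainable value from length k. For each k, try every first piece i and keep the best of price[i] + r[k−i] minus the 4 cut fee when i<k.
r[1] = 4
r[2] = 13
r[3] = 19
r[4] = 24
r[5] = 28  (first piece 2, then r[3]=19)
r[6] = 34  (first piece 3, then r[3]=19)
r[7] = 39  (first piece 3, then r[4]=24)
r[8] = 44  (first piece 4, then r[4]=24)
r[9] = 49  (first piece 3, then r[6]=34)
One optimal plan: pieces 3 + 3 + 3 (2 cuts) → $57 − $8 = $49.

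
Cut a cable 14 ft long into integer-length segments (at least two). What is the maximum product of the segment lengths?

162

Define g[k] = max over 1≤i<k of i · max(k−i, g[k−i]); the inner max lets the remainder stay uncut if that's better.
g[2] = 1·max(1,0) = 1·1 = 1
g[3] = 1·max(2,1) = 1·2 = 2
g[4] = 2·max(2,1) = 2·2 = 4
g[5] = 2·max(3,2) = 2·3 = 6
g[6] = 3·max(3,2) = 3·3 = 9
g[7] = 2·max(5,6) = 2·6 = 12
g[8] = 2·max(6,9) = 2·9 = 18
g[9] = 3·max(6,9) = 3·9 = 27
g[10] = 2·max(8,18) = 2·18 = 36
g[11] = 2·max(9,27) = 2·27 = 54
g[12] = 3·max(9,27) = 3·27 = 81
g[13] = 2·max(11,54) = 2·54 = 108
g[14] = 2·max(12,81) = 2·81 = 162
One optimal split: 3 + 3 + 3 + 3 + 2; product 3·3·3·3·2 = 162.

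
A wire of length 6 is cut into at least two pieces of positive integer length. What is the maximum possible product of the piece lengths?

Fill P[k] for k=2..6: at each k try every first piece i and multiply by the better of (k−i) uncut or P[k−i].
P[2] = 1×max(1,0) = 1×1 = 1
P[3] = max(1×2, 2×1) = 2
P[4] = max(1×3, 2×2, 3×1) = 4
P[5] = max(1×4, 2×3, 3×2, 4×1) = 6
P[6] = max(1×6, 2×4, 3×3, 4×2, 5×1) = 9
One optimal split: 3 + 3; product 3×3 = 9.

9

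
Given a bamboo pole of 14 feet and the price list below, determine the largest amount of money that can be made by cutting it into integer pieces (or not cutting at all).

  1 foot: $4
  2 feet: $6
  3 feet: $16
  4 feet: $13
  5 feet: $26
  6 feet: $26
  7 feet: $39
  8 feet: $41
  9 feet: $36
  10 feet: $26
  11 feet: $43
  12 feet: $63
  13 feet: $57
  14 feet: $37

78

Let best[k] be the best obtainable value from length k. For each k, try every first piece i and keep the best of price[i] + best[k−i].
best[1] = 4
best[2] = max(4+4, 6+0) = 8
best[3] = max(4+8, 6+4, 16+0) = 16
best[4] = max(4+16, 6+8, 16+4, 13+0) = 20
best[5] = max(4+20, 6+16, 16+8, 13+4, 26+0) = 26
best[6] = max(4+26, 6+20, 16+16, 13+8, 26+4, 26+0) = 32
best[7] = max(4+32, 6+26, 16+20, …, 26+4, 39+0) = 39
best[8] = max(4+39, 6+32, 16+26, …, 39+4, 41+0) = 43
best[9] = max(4+43, 6+39, 16+32, …, 41+4, 36+0) = 48
best[10] = max(4+48, 6+43, 16+39, …, 36+4, 26+0) = 55
best[11] = max(4+55, 6+48, 16+43, …, 26+4, 43+0) = 59
best[12] = max(4+59, 6+55, 16+48, …, 43+4, 63+0) = 65
best[13] = max(4+65, 6+59, 16+55, …, 63+4, 57+0) = 71
best[14] = max(4+71, 6+65, 16+59, …, 57+4, 37+0) = 78
One optimal cutting: 7 + 7 → $39 + $39 = $78.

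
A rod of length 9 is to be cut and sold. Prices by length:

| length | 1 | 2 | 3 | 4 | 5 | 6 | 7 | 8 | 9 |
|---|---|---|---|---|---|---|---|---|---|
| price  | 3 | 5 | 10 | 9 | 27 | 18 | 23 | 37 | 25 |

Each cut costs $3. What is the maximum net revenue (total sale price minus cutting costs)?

Consider every possible first cut. net[k] is the best of p[i]+net[k−i] over all sellable i≤k, charging 3 whenever i<k.
net[1] = 3
net[2] = 5
net[3] = 10
net[4] = 10  (first piece 1, then net[3]=10)
net[5] = 27
net[6] = 27  (first piece 1, then net[5]=27)
net[7] = 29  (first piece 2, then net[5]=27)
net[8] = 37
net[9] = 37  (first piece 1, then net[8]=37)
One optimal plan: pieces 8 + 1 (1 cut) → $40 − $3 = $37.

37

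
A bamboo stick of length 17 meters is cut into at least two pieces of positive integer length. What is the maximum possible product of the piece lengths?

486

Let prod[k] be the best product for length k (with at least one cut). For each first piece i, the rest contributes max(k−i, prod[k−i]).
prod[2] = 1·max(1,0) = 1·1 = 1
prod[3] = max(1·2, 2·1) = 2
prod[4] = max(1·3, 2·2, 3·1) = 4
prod[5] = max(1·4, 2·3, 3·2, 4·1) = 6
prod[6] = max(1·6, 2·4, 3·3, 4·2, 5·1) = 9
prod[7] = max(1·9, 2·6, 3·4, 4·3, 5·2, 6·1) = 12
prod[8] = max(1·12, 2·9, 3·6, …, 6·2, 7·1) = 18
prod[9] = max(1·18, 2·12, 3·9, …, 7·2, 8·1) = 27
prod[10] = max(1·27, 2·18, 3·12, …, 8·2, 9·1) = 36
prod[11] = max(1·36, 2·27, 3·18, …, 9·2, 10·1) = 54
prod[12] = max(1·54, 2·36, 3·27, …, 10·2, 11·1) = 81
prod[13] = max(1·81, 2·54, 3·36, …, 11·2, 12·1) = 108
prod[14] = max(1·108, 2·81, 3·54, …, 12·2, 13·1) = 162
prod[15] = max(1·162, 2·108, 3·81, …, 13·2, 14·1) = 243
prod[16] = max(1·243, 2·162, 3·108, …, 14·2, 15·1) = 324
prod[17] = max(1·324, 2·243, 3·162, …, 15·2, 16·1) = 486
One optimal split: 3 + 3 + 3 + 3 + 3 + 2; product 3·3·3·3·3·2 = 486.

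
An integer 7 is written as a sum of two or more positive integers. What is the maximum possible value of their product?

12

Define g[k] = max over 1≤i<k of i · max(k−i, g[k−i]); the inner max lets the remainder stay uncut if that's better.
g[2] = 1*max(1,0) = 1*1 = 1
g[3] = 1*max(2,1) = 1*2 = 2
g[4] = 2*max(2,1) = 2*2 = 4
g[5] = 2*max(3,2) = 2*3 = 6
g[6] = 3*max(3,2) = 3*3 = 9
g[7] = 2*max(5,6) = 2*6 = 12
One optimal split: 3 + 2 + 2; product 3*2*2 = 12.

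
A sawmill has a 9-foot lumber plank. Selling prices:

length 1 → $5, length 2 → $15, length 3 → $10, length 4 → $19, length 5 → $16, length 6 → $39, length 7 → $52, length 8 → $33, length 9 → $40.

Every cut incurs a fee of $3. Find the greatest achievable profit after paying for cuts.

64

Consider every possible first cut. r[k] is the best of p[i]+r[k−i] over all sellable i≤k, charging 3 whenever i<k.
r[1] = 5
r[2] = 15
r[3] = 17  (first piece 1, then r[2]=15)
r[4] = 27  (first piece 2, then r[2]=15)
r[5] = 29  (first piece 1, then r[4]=27)
r[6] = 39  (first piece 2, then r[4]=27)
r[7] = 52
r[8] = 54  (first piece 1, then r[7]=52)
r[9] = 64  (first piece 2, then r[7]=52)
One optimal plan: pieces 7 + 2 (1 cut) → $67 − $3 = $64.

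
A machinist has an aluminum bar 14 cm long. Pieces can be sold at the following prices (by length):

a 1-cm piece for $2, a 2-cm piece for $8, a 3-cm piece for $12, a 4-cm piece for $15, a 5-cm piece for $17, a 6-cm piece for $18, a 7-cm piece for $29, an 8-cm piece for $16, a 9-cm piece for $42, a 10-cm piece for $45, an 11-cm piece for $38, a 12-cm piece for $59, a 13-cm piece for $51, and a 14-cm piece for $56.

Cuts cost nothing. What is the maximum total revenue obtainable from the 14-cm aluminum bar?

Build r[k] bottom-up: r[k] = max over allowed piece i of (p[i] + r[k−i]).
r[1] = 2
r[2] = max(2+2, 8+0) = 8
r[3] = max(2+8, 8+2, 12+0) = 12
r[4] = max(2+12, 8+8, 12+2, 15+0) = 16
r[5] = max(2+16, 8+12, 12+8, 15+2, 17+0) = 20
r[6] = max(2+20, 8+16, 12+12, 15+8, 17+2, 18+0) = 24
r[7] = max(2+24, 8+20, 12+16, …, 18+2, 29+0) = 29
r[8] = max(2+29, 8+24, 12+20, …, 29+2, 16+0) = 32
r[9] = max(2+32, 8+29, 12+24, …, 16+2, 42+0) = 42
r[10] = max(2+42, 8+32, 12+29, …, 42+2, 45+0) = 45
r[11] = max(2+45, 8+42, 12+32, …, 45+2, 38+0) = 50
r[12] = max(2+50, 8+45, 12+42, …, 38+2, 59+0) = 59
r[13] = max(2+59, 8+50, 12+45, …, 59+2, 51+0) = 61
r[14] = max(2+61, 8+59, 12+50, …, 51+2, 56+0) = 67
One optimal cutting: 12 + 2 → $59 + $8 = $67.

67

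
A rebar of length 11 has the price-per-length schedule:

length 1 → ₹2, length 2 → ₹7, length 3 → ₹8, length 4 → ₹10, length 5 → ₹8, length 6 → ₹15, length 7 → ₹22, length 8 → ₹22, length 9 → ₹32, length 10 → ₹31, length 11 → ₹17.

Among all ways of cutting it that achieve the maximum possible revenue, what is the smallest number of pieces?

2

Let r[k] be the best obtainable value from length k. For each k, try every first piece i and keep the best of price[i] + r[k−i].
r[1] = 2
r[2] = max(2+2, 7+0) = 7
r[3] = max(2+7, 7+2, 8+0) = 9
r[4] = max(2+9, 7+7, 8+2, 10+0) = 14
r[5] = max(2+14, 7+9, 8+7, 10+2, 8+0) = 16
r[6] = max(2+16, 7+14, 8+9, 10+7, 8+2, 15+0) = 21
r[7] = max(2+21, 7+16, 8+14, …, 15+2, 22+0) = 23
r[8] = max(2+23, 7+21, 8+16, …, 22+2, 22+0) = 28
r[9] = max(2+28, 7+23, 8+21, …, 22+2, 32+0) = 32
r[10] = max(2+32, 7+28, 8+23, …, 32+2, 31+0) = 35
r[11] = max(2+35, 7+32, 8+28, …, 31+2, 17+0) = 39
Maximum revenue is ₹39.
Now minimize piece count subject to staying optimal: for each k, pieces[k] = 1 + min over i with p[i]+r[k−i]=r[k] of pieces[k−i].
pieces[8] = 4
pieces[9] = 1
pieces[10] = 5
pieces[11] = 2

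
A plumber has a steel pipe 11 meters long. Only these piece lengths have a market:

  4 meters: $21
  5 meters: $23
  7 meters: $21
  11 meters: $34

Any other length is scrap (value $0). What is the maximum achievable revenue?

46

Consider every possible first cut. f[k] is the best of p[i]+f[k−i] over all sellable i≤k.
f[1] = 0
f[2] = 0
f[3] = 0
f[4] = 21
f[5] = max(21+0, 23+0) = 23
f[6] = max(21+0, 23+0) = 23
f[7] = max(21+0, 23+0, 21+0) = 23
f[8] = max(21+21, 23+0, 21+0) = 42
f[9] = max(21+23, 23+21, 21+0) = 44
f[10] = max(21+23, 23+23, 21+0) = 46
f[11] = max(21+23, 23+23, 21+21, 34+0) = 46
One optimal cutting: pieces 5 + 5 with 1 meter of scrap → $46.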